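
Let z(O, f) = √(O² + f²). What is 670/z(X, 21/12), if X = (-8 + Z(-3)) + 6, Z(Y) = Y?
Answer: 2680*√449/449 ≈ 126.48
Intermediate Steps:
X = -5 (X = (-8 - 3) + 6 = -11 + 6 = -5)
670/z(X, 21/12) = 670/(√((-5)² + (21/12)²)) = 670/(√(25 + (21*(1/12))²)) = 670/(√(25 + (7/4)²)) = 670/(√(25 + 49/16)) = 670/(√(449/16)) = 670/((√449/4)) = 670*(4*√449/449) = 2680*√449/449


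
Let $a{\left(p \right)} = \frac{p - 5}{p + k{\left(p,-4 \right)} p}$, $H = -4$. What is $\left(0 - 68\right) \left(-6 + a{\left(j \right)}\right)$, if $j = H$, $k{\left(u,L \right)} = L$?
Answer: $459$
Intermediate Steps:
$j = -4$
$a{\left(p \right)} = - \frac{-5 + p}{3 p}$ ($a{\left(p \right)} = \frac{p - 5}{p - 4 p} = \frac{-5 + p}{\left(-3\right) p} = \left(-5 + p\right) \left(- \frac{1}{3 p}\right) = - \frac{-5 + p}{3 p}$)
$\left(0 - 68\right) \left(-6 + a{\left(j \right)}\right) = \left(0 - 68\right) \left(-6 + \frac{5 - -4}{3 \left(-4\right)}\right) = - 68 \left(-6 + \frac{1}{3} \left(- \frac{1}{4}\right) \left(5 + 4\right)\right) = - 68 \left(-6 + \frac{1}{3} \left(- \frac{1}{4}\right) 9\right) = - 68 \left(-6 - \frac{3}{4}\right) = \left(-68\right) \left(- \frac{27}{4}\right) = 459$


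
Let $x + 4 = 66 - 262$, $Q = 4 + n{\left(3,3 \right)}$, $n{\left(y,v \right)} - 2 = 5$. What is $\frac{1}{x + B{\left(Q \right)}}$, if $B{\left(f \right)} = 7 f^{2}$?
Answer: $\frac{1}{647} \approx 0.0015456$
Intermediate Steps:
$n{\left(y,v \right)} = 7$ ($n{\left(y,v \right)} = 2 + 5 = 7$)
$Q = 11$ ($Q = 4 + 7 = 11$)
$x = -200$ ($x = -4 + \left(66 - 262\right) = -4 - 196 = -200$)
$\frac{1}{x + B{\left(Q \right)}} = \frac{1}{-200 + 7 \cdot 11^{2}} = \frac{1}{-200 + 7 \cdot 121} = \frac{1}{-200 + 847} = \frac{1}{647}$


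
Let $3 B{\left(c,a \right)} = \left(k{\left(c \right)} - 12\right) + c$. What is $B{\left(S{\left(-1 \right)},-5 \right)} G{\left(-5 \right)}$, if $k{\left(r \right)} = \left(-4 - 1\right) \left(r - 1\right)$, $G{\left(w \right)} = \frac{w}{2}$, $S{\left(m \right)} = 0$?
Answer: $\frac{35}{6} \approx 5.8333$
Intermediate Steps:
$G{\left(w \right)} = \frac{w}{2}$ ($G{\left(w \right)} = w \frac{1}{2} = \frac{w}{2}$)
$k{\left(r \right)} = 5 - 5 r$ ($k{\left(r \right)} = - 5 \left(-1 + r\right) = 5 - 5 r$)
$B{\left(c,a \right)} = - \frac{7}{3} - \frac{4 c}{3}$ ($B{\left(c,a \right)} = \frac{\left(\left(5 - 5 c\right) - 12\right) + c}{3} = \frac{\left(-7 - 5 c\right) + c}{3} = \frac{-7 - 4 c}{3} = - \frac{7}{3} - \frac{4 c}{3}$)
$B{\left(S{\left(-1 \right)},-5 \right)} G{\left(-5 \right)} = \left(- \frac{7}{3} - 0\right) \frac{1}{2} \left(-5\right) = \left(- \frac{7}{3} + 0\right) \left(- \frac{5}{2}\right) = \left(- \frac{7}{3}\right) \left(- \frac{5}{2}\right) = \frac{35}{6}$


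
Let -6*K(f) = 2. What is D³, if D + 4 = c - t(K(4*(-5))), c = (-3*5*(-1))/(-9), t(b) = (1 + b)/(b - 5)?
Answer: -2352637/13824 ≈ -170.19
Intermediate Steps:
K(f) = -⅓ (K(f) = -⅙*2 = -⅓)
t(b) = (1 + b)/(-5 + b)
c = -5/3 (c = -15*(-1)*(-⅑) = 15*(-⅑) = -5/3 ≈ -1.6667)
D = -133/24 (D = -4 + (-5/3 - (1 - ⅓)/(-5 - ⅓)) = -4 + (-5/3 - 2/((-16/3)*3)) = -4 + (-5/3 - (-3)*2/(16*3)) = -4 + (-5/3 - 1*(-⅛)) = -4 + (-5/3 + ⅛) = -4 - 37/24 = -133/24 ≈ -5.5417)
D³ = (-133/24)³ = -2352637/13824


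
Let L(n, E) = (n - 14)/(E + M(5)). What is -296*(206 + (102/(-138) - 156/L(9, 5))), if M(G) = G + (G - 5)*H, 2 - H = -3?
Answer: -3521512/23 ≈ -1.5311e+5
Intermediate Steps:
H = 5 (H = 2 - 1*(-3) = 2 + 3 = 5)
M(G) = -25 + 6*G (M(G) = G + (G - 5)*5 = G + (-5 + G)*5 = G + (-25 + 5*G) = -25 + 6*G)
L(n, E) = (-14 + n)/(5 + E) (L(n, E) = (n - 14)/(E + (-25 + 6*5)) = (-14 + n)/(E + (-25 + 30)) = (-14 + n)/(E + 5) = (-14 + n)/(5 + E))
-296*(206 + (102/(-138) - 156/L(9, 5))) = -296*(206 + (102/(-138) - 156*(5 + 5)/(-14 + 9))) = -296*(206 + (102*(-1/138) - 156/(-5/10))) = -296*(206 + (-17/23 - 156/((1/10)*(-5)))) = -296*(206 + (-17/23 - 156/(-1/2))) = -296*(206 + (-17/23 - 156*(-2))) = -296*(206 + (-17/23 + 312)) = -296*(206 + 7159/23) = -296*11897/23 = -3521512/23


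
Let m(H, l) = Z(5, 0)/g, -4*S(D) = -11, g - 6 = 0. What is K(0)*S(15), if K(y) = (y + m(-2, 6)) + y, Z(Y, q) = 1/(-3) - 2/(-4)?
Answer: 11/144 ≈ 0.076389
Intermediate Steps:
Z(Y, q) = ⅙ (Z(Y, q) = 1*(-⅓) - 2*(-¼) = -⅓ + ½ = ⅙)
g = 6 (g = 6 + 0 = 6)
S(D) = 11/4 (S(D) = -¼*(-11) = 11/4)
m(H, l) = 1/36 (m(H, l) = (⅙)/6 = (⅙)*(⅙) = 1/36)
K(y) = 1/36 + 2*y (K(y) = (y + 1/36) + y = (1/36 + y) + y = 1/36 + 2*y)
K(0)*S(15) = (1/36 + 2*0)*(11/4) = (1/36 + 0)*(11/4) = (1/36)*(11/4) = 11/144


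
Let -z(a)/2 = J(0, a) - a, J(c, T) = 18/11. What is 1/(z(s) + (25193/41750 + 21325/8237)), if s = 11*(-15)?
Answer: -3782842250/1248641985099 ≈ -0.0030296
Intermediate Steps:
J(c, T) = 18/11 (J(c, T) = 18*(1/11) = 18/11)
s = -165
z(a) = -36/11 + 2*a (z(a) = -2*(18/11 - a) = -36/11 + 2*a)
1/(z(s) + (25193/41750 + 21325/8237)) = 1/((-36/11 + 2*(-165)) + (25193/41750 + 21325/8237)) = 1/((-36/11 - 330) + (25193*(1/41750) + 21325*(1/8237))) = 1/(-3666/11 + (25193/41750 + 21325/8237)) = 1/(-3666/11 + 1097833491/343894750) = 1/(-1248641985099/3782842250) = -3782842250/1248641985099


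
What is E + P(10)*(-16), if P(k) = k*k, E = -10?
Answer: -1610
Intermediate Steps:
P(k) = k²
E + P(10)*(-16) = -10 + 10²*(-16) = -10 + 100*(-16) = -10 - 1600 = -1610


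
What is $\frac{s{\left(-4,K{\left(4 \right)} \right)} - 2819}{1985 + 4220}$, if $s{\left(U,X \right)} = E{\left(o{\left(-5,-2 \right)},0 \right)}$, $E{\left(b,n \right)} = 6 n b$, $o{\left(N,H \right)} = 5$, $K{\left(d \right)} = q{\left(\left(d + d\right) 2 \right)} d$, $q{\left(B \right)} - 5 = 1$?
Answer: $- \frac{2819}{6205} \approx -0.45431$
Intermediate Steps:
$q{\left(B \right)} = 6$ ($q{\left(B \right)} = 5 + 1 = 6$)
$K{\left(d \right)} = 6 d$
$E{\left(b,n \right)} = 6 b n$
$s{\left(U,X \right)} = 0$ ($s{\left(U,X \right)} = 6 \cdot 5 \cdot 0 = 0$)
$\frac{s{\left(-4,K{\left(4 \right)} \right)} - 2819}{1985 + 4220} = \frac{0 - 2819}{1985 + 4220} = - \frac{2819}{6205}$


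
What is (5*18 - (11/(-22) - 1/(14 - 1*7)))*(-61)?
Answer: -77409/14 ≈ -5529.2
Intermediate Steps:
(5*18 - (11/(-22) - 1/(14 - 1*7)))*(-61) = (90 - (11*(-1/22) - 1/(14 - 7)))*(-61) = (90 - (-1/2 - 1/7))*(-61) = (90 - 1*(-9/14))*(-61) = (90 + 9/14)*(-61) = (1269/14)*(-61) = -77409/14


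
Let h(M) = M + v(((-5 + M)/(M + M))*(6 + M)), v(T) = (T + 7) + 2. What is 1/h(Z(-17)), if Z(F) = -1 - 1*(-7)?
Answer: 1/16 ≈ 0.062500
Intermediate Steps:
Z(F) = 6 (Z(F) = -1 + 7 = 6)
v(T) = 9 + T (v(T) = (7 + T) + 2 = 9 + T)
h(M) = 9 + M + (-5 + M)*(6 + M)/(2*M) (h(M) = M + (9 + ((-5 + M)/(M + M))*(6 + M)) = M + (9 + ((-5 + M)/((2*M)))*(6 + M)) = M + (9 + ((-5 + M)*(1/(2*M)))*(6 + M)) = M + (9 + ((-5 + M)/(2*M))*(6 + M)) = M + (9 + (-5 + M)*(6 + M)/(2*M)) = 9 + M + (-5 + M)*(6 + M)/(2*M))
1/h(Z(-17)) = 1/(19/2 - 15/6 + (3/2)*6) = 1/(19/2 - 15*⅙ + 9) = 1/(19/2 - 5/2 + 9) = 1/16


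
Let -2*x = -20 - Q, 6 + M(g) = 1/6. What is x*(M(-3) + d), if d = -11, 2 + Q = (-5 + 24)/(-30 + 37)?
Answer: -14645/84 ≈ -174.35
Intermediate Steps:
Q = 5/7 (Q = -2 + (-5 + 24)/(-30 + 37) = -2 + 19/7 = 5/7 ≈ 0.71429)
M(g) = -35/6 (M(g) = -6 + 1/6 = -6 + ⅙ = -35/6)
x = 145/14 (x = -(-20 - 1*5/7)/2 = -(-20 - 5/7)/2 = -½*(-145/7) = 145/14 ≈ 10.357)
x*(M(-3) + d) = 145*(-35/6 - 11)/14 = (145/14)*(-101/6) = -14645/84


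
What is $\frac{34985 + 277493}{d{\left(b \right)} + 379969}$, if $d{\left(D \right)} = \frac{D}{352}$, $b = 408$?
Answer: $\frac{13749032}{16718687} \approx 0.82238$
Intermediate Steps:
$d{\left(D \right)} = \frac{D}{352}$ ($d{\left(D \right)} = D \frac{1}{352} = \frac{D}{352}$)
$\frac{34985 + 277493}{d{\left(b \right)} + 379969} = \frac{34985 + 277493}{\frac{1}{352} \cdot 408 + 379969} = \frac{312478}{\frac{51}{44} + 379969} = \frac{312478}{\frac{16718687}{44}} = 312478 \cdot \frac{44}{16718687} = \frac{13749032}{16718687}$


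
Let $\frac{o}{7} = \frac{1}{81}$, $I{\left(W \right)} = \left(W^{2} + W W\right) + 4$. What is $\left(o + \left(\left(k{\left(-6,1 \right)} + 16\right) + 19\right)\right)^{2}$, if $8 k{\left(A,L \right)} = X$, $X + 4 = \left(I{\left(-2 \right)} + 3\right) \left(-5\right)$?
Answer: $\frac{266897569}{419904} \approx 635.62$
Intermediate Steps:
$I{\left(W \right)} = 4 + 2 W^{2}$ ($I{\left(W \right)} = \left(W^{2} + W^{2}\right) + 4 = 2 W^{2} + 4 = 4 + 2 W^{2}$)
$X = -79$ ($X = -4 + \left(\left(4 + 2 \left(-2\right)^{2}\right) + 3\right) \left(-5\right) = -4 + \left(\left(4 + 2 \cdot 4\right) + 3\right) \left(-5\right) = -4 + \left(\left(4 + 8\right) + 3\right) \left(-5\right) = -4 + \left(12 + 3\right) \left(-5\right) = -4 + 15 \left(-5\right) = -4 - 75 = -79$)
$k{\left(A,L \right)} = - \frac{79}{8}$ ($k{\left(A,L \right)} = \frac{1}{8} \left(-79\right) = - \frac{79}{8}$)
$o = \frac{7}{81} \approx 0.08642$
$\left(o + \left(\left(k{\left(-6,1 \right)} + 16\right) + 19\right)\right)^{2} = \left(\frac{7}{81} + \left(\left(- \frac{79}{8} + 16\right) + 19\right)\right)^{2} = \left(\frac{7}{81} + \left(\frac{49}{8} + 19\right)\right)^{2} = \left(\frac{7}{81} + \frac{201}{8}\right)^{2} = \left(\frac{16337}{648}\right)^{2} = \frac{266897569}{419904}$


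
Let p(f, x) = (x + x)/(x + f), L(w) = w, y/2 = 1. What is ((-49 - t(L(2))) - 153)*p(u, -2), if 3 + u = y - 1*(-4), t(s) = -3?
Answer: 796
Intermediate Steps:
y = 2 (y = 2*1 = 2)
u = 3 (u = -3 + (2 - 1*(-4)) = -3 + (2 + 4) = -3 + 6 = 3)
p(f, x) = 2*x/(f + x) (p(f, x) = (2*x)/(f + x) = 2*x/(f + x))
((-49 - t(L(2))) - 153)*p(u, -2) = ((-49 - 1*(-3)) - 153)*(2*(-2)/(3 - 2)) = ((-49 + 3) - 153)*(2*(-2)/1) = (-46 - 153)*(2*(-2)*1) = -199*(-4) = 796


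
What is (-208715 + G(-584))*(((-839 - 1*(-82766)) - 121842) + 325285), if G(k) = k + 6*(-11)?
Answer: -59746490050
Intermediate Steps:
G(k) = -66 + k (G(k) = k - 66 = -66 + k)
(-208715 + G(-584))*(((-839 - 1*(-82766)) - 121842) + 325285) = (-208715 + (-66 - 584))*(((-839 - 1*(-82766)) - 121842) + 325285) = (-208715 - 650)*(((-839 + 82766) - 121842) + 325285) = -209365*((81927 - 121842) + 325285) = -209365*(-39915 + 325285) = -209365*285370 = -59746490050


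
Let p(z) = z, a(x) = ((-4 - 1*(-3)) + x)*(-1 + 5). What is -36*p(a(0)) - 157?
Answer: -13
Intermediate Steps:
a(x) = -4 + 4*x (a(x) = ((-4 + 3) + x)*4 = (-1 + x)*4 = -4 + 4*x)
-36*p(a(0)) - 157 = -36*(-4 + 4*0) - 157 = -36*(-4 + 0) - 157 = -36*(-4) - 157 = 144 - 157 = -13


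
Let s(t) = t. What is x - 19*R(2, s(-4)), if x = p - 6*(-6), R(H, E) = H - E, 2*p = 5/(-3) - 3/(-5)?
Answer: -1178/15 ≈ -78.533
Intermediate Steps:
p = -8/15 (p = (5/(-3) - 3/(-5))/2 = (5*(-⅓) - 3*(-⅕))/2 = (-5/3 + ⅗)/2 = (½)*(-16/15) = -8/15 ≈ -0.53333)
x = 532/15 (x = -8/15 - 6*(-6) = -8/15 + 36 = 532/15 ≈ 35.467)
x - 19*R(2, s(-4)) = 532/15 - 19*(2 - 1*(-4)) = 532/15 - 19*(2 + 4) = 532/15 - 19*6 = 532/15 - 114 = -1178/15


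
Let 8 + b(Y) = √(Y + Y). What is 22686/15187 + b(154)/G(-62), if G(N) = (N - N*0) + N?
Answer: 733640/470797 - √77/62 ≈ 1.4168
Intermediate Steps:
b(Y) = -8 + √2*√Y (b(Y) = -8 + √(Y + Y) = -8 + √(2*Y) = -8 + √2*√Y)
G(N) = 2*N (G(N) = (N - 1*0) + N = (N + 0) + N = N + N = 2*N)
22686/15187 + b(154)/G(-62) = 22686/15187 + (-8 + √2*√154)/((2*(-62))) = 22686*(1/15187) + (-8 + 2*√77)/(-124) = 22686/15187 + (-8 + 2*√77)*(-1/124) = 22686/15187 + (2/31 - √77/62) = 733640/470797 - √77/62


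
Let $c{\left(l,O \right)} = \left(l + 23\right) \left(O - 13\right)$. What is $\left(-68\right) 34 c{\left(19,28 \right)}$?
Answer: $-1456560$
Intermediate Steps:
$c{\left(l,O \right)} = \left(-13 + O\right) \left(23 + l\right)$ ($c{\left(l,O \right)} = \left(23 + l\right) \left(-13 + O\right) = \left(-13 + O\right) \left(23 + l\right)$)
$\left(-68\right) 34 c{\left(19,28 \right)} = \left(-68\right) 34 \left(-299 - 247 + 23 \cdot 28 + 28 \cdot 19\right) = - 2312 \left(-299 - 247 + 644 + 532\right) = \left(-2312\right) 630 = -1456560$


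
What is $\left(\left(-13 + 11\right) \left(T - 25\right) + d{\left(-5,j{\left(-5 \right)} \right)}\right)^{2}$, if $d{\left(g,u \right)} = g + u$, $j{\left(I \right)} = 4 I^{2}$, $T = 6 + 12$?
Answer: $11881$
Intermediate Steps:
$T = 18$
$\left(\left(-13 + 11\right) \left(T - 25\right) + d{\left(-5,j{\left(-5 \right)} \right)}\right)^{2} = \left(\left(-13 + 11\right) \left(18 - 25\right) - \left(5 - 4 \left(-5\right)^{2}\right)\right)^{2} = \left(\left(-2\right) \left(-7\right) + \left(-5 + 4 \cdot 25\right)\right)^{2} = \left(14 + \left(-5 + 100\right)\right)^{2} = \left(14 + 95\right)^{2} = 109^{2} = 11881$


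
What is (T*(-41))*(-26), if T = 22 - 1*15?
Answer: 7462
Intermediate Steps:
T = 7 (T = 22 - 15 = 7)
(T*(-41))*(-26) = (7*(-41))*(-26) = -287*(-26) = 7462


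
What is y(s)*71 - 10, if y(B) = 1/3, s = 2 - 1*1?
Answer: 41/3 ≈ 13.667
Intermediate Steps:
s = 1 (s = 2 - 1 = 1)
y(B) = ⅓
y(s)*71 - 10 = (⅓)*71 - 10 = 71/3 - 10 = 41/3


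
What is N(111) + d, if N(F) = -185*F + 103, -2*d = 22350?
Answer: -31607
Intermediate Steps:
d = -11175 (d = -½*22350 = -11175)
N(F) = 103 - 185*F
N(111) + d = (103 - 185*111) - 11175 = (103 - 20535) - 11175 = -20432 - 11175 = -31607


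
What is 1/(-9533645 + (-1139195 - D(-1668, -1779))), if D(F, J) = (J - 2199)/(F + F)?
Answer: -556/5934099703 ≈ -9.3696e-8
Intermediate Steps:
D(F, J) = (-2199 + J)/(2*F) (D(F, J) = (-2199 + J)/((2*F)) = (-2199 + J)*(1/(2*F)) = (-2199 + J)/(2*F))
1/(-9533645 + (-1139195 - D(-1668, -1779))) = 1/(-9533645 + (-1139195 - (-2199 - 1779)/(2*(-1668)))) = 1/(-9533645 + (-1139195 - (-1)*(-3978)/(2*1668))) = 1/(-9533645 + (-1139195 - 1*663/556)) = 1/(-9533645 + (-1139195 - 663/556)) = 1/(-9533645 - 633393083/556) = 1/(-5934099703/556) = -556/5934099703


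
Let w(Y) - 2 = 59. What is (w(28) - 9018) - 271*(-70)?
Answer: 10013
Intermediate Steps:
w(Y) = 61 (w(Y) = 2 + 59 = 61)
(w(28) - 9018) - 271*(-70) = (61 - 9018) - 271*(-70) = -8957 + 18970 = 10013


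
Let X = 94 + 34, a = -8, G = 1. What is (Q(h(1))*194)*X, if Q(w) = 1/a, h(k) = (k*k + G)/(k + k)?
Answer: -3104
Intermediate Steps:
h(k) = (1 + k²)/(2*k) (h(k) = (k*k + 1)/(k + k) = (k² + 1)/((2*k)) = (1 + k²)*(1/(2*k)) = (1 + k²)/(2*k))
X = 128
Q(w) = -⅛ (Q(w) = 1/(-8) = -⅛)
(Q(h(1))*194)*X = -⅛*194*128 = -97/4*128 = -3104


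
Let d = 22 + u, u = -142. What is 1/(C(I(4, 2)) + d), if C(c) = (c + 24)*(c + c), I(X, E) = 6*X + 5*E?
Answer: 1/3824 ≈ 0.00026151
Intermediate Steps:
I(X, E) = 5*E + 6*X
C(c) = 2*c*(24 + c) (C(c) = (24 + c)*(2*c) = 2*c*(24 + c))
d = -120 (d = 22 - 142 = -120)
1/(C(I(4, 2)) + d) = 1/(2*(5*2 + 6*4)*(24 + (5*2 + 6*4)) - 120) = 1/(2*(10 + 24)*(24 + (10 + 24)) - 120) = 1/(2*34*(24 + 34) - 120) = 1/(2*34*58 - 120) = 1/(3944 - 120) = 1/3824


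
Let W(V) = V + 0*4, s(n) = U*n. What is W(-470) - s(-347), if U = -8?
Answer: -3246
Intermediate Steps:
s(n) = -8*n
W(V) = V (W(V) = V + 0 = V)
W(-470) - s(-347) = -470 - (-8)*(-347) = -470 - 1*2776 = -470 - 2776 = -3246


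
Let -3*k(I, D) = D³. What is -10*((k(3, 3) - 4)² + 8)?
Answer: -1770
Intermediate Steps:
k(I, D) = -D³/3
-10*((k(3, 3) - 4)² + 8) = -10*((-⅓*3³ - 4)² + 8) = -10*((-⅓*27 - 4)² + 8) = -10*((-9 - 4)² + 8) = -10*((-13)² + 8) = -10*(169 + 8) = -10*177 = -1770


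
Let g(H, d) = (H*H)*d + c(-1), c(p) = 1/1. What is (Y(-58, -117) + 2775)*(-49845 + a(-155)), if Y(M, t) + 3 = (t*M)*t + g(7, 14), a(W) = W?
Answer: 39525150000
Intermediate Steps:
c(p) = 1
g(H, d) = 1 + d*H**2 (g(H, d) = (H*H)*d + 1 = H**2*d + 1 = d*H**2 + 1 = 1 + d*H**2)
Y(M, t) = 684 + M*t**2 (Y(M, t) = -3 + ((t*M)*t + (1 + 14*7**2)) = -3 + ((M*t)*t + (1 + 14*49)) = -3 + (M*t**2 + (1 + 686)) = -3 + (M*t**2 + 687) = -3 + (687 + M*t**2) = 684 + M*t**2)
(Y(-58, -117) + 2775)*(-49845 + a(-155)) = ((684 - 58*(-117)**2) + 2775)*(-49845 - 155) = ((684 - 58*13689) + 2775)*(-50000) = ((684 - 793962) + 2775)*(-50000) = (-793278 + 2775)*(-50000) = -790503*(-50000) = 39525150000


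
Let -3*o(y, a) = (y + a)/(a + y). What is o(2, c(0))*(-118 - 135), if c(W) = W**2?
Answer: 253/3 ≈ 84.333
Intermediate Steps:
o(y, a) = -1/3 (o(y, a) = -(y + a)/(3*(a + y)) = -(a + y)/(3*(a + y)) = -1/3*1 = -1/3)
o(2, c(0))*(-118 - 135) = -(-118 - 135)/3 = -1/3*(-253) = 253/3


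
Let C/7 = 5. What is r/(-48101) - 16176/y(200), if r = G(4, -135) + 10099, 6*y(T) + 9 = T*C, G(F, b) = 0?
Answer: -4739092765/336274091 ≈ -14.093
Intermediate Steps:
C = 35 (C = 7*5 = 35)
y(T) = -3/2 + 35*T/6 (y(T) = -3/2 + (T*35)/6 = -3/2 + (35*T)/6 = -3/2 + 35*T/6)
r = 10099 (r = 0 + 10099 = 10099)
r/(-48101) - 16176/y(200) = 10099/(-48101) - 16176/(-3/2 + (35/6)*200) = 10099*(-1/48101) - 16176/(-3/2 + 3500/3) = -10099/48101 - 16176/6991/6 = -10099/48101 - 16176*6/6991 = -10099/48101 - 97056/6991 = -4739092765/336274091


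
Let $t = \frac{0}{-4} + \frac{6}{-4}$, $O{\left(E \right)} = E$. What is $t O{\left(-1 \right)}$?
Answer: $\frac{3}{2} \approx 1.5$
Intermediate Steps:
$t = - \frac{3}{2}$ ($t = 0 \left(- \frac{1}{4}\right) + 6 \left(- \frac{1}{4}\right) = 0 - \frac{3}{2} = - \frac{3}{2} \approx -1.5$)
$t O{\left(-1 \right)} = \left(- \frac{3}{2}\right) \left(-1\right) = \frac{3}{2}$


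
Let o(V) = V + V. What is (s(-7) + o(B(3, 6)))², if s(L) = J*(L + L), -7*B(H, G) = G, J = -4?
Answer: 144400/49 ≈ 2946.9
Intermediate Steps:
B(H, G) = -G/7
o(V) = 2*V
s(L) = -8*L (s(L) = -4*(L + L) = -8*L)
(s(-7) + o(B(3, 6)))² = (-8*(-7) + 2*(-⅐*6))² = (56 + 2*(-6/7))² = (56 - 12/7)² = (380/7)² = 144400/49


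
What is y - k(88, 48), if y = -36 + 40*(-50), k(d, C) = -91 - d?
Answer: -1857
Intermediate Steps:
y = -2036 (y = -36 - 2000 = -2036)
y - k(88, 48) = -2036 - (-91 - 1*88) = -2036 - (-91 - 88) = -2036 - 1*(-179) = -2036 + 179 = -1857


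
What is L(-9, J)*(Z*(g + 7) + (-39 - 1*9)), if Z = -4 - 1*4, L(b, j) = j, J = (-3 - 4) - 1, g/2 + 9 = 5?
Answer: 320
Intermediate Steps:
g = -8 (g = -18 + 2*5 = -18 + 10 = -8)
J = -8 (J = -7 - 1 = -8)
Z = -8 (Z = -4 - 4 = -8)
L(-9, J)*(Z*(g + 7) + (-39 - 1*9)) = -8*(-8*(-8 + 7) + (-39 - 1*9)) = -8*(-8*(-1) + (-39 - 9)) = -8*(8 - 48) = -8*(-40) = 320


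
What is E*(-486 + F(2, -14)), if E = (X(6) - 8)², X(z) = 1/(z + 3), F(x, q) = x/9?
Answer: -22039252/729 ≈ -30232.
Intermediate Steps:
F(x, q) = x/9 (F(x, q) = x*(⅑) = x/9)
X(z) = 1/(3 + z)
E = 5041/81 (E = (1/(3 + 6) - 8)² = (1/9 - 8)² = (⅑ - 8)² = (-71/9)² = 5041/81 ≈ 62.235)
E*(-486 + F(2, -14)) = 5041*(-486 + (⅑)*2)/81 = 5041*(-486 + 2/9)/81 = (5041/81)*(-4372/9) = -22039252/729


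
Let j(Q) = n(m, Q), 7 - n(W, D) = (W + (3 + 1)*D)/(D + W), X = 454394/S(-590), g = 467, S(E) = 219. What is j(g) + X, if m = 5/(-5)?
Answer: 212053109/102054 ≈ 2077.9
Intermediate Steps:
m = -1 (m = 5*(-⅕) = -1)
X = 454394/219 ≈ 2074.9
n(W, D) = 7 - (W + 4*D)/(D + W) (n(W, D) = 7 - (W + (3 + 1)*D)/(D + W) = 7 - (W + 4*D)/(D + W))
j(Q) = 3*(-2 + Q)/(-1 + Q) (j(Q) = 3*(Q + 2*(-1))/(Q - 1) = 3*(Q - 2)/(-1 + Q) = 3*(-2 + Q)/(-1 + Q))
j(g) + X = 3*(-2 + 467)/(-1 + 467) + 454394/219 = 3*465/466 + 454394/219 = 3*(1/466)*465 + 454394/219 = 1395/466 + 454394/219 = 212053109/102054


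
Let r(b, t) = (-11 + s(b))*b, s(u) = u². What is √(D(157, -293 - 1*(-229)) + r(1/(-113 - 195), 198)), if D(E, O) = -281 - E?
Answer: I*√985329695581/47432 ≈ 20.928*I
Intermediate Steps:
r(b, t) = b*(-11 + b²) (r(b, t) = (-11 + b²)*b = b*(-11 + b²))
√(D(157, -293 - 1*(-229)) + r(1/(-113 - 195), 198)) = √((-281 - 1*157) + (-11 + (1/(-113 - 195))²)/(-113 - 195)) = √((-281 - 157) + (-11 + (1/(-308))²)/(-308)) = √(-438 - (-11 + (-1/308)²)/308) = √(-438 - (-11 + 1/94864)/308) = √(-438 - 1/308*(-1043503/94864)) = √(-438 + 1043503/29218112) = √(-12796489553/29218112) = I*√985329695581/47432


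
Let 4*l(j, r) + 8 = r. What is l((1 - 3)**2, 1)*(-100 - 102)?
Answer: 707/2 ≈ 353.50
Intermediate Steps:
l(j, r) = -2 + r/4
l((1 - 3)**2, 1)*(-100 - 102) = (-2 + (1/4)*1)*(-100 - 102) = (-2 + 1/4)*(-202) = -7/4*(-202) = 707/2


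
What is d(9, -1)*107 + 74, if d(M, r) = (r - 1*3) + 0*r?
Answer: -354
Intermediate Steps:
d(M, r) = -3 + r (d(M, r) = (r - 3) + 0 = (-3 + r) + 0 = -3 + r)
d(9, -1)*107 + 74 = (-3 - 1)*107 + 74 = -4*107 + 74 = -428 + 74 = -354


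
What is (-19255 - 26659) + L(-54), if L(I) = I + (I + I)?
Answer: -46076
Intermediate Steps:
L(I) = 3*I (L(I) = I + 2*I = 3*I)
(-19255 - 26659) + L(-54) = (-19255 - 26659) + 3*(-54) = -45914 - 162 = -46076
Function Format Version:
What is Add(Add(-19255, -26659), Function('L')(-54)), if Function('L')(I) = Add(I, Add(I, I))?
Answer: -46076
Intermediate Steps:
Function('L')(I) = Mul(3, I) (Function('L')(I) = Add(I, Mul(2, I)) = Mul(3, I))
Add(Add(-19255, -26659), Function('L')(-54)) = Add(Add(-19255, -26659), Mul(3, -54)) = Add(-45914, -162) = -46076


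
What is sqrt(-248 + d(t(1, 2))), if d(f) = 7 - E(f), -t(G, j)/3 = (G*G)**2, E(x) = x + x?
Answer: I*sqrt(235) ≈ 15.33*I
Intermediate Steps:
E(x) = 2*x
t(G, j) = -3*G**4
d(f) = 7 - 2*f
sqrt(-248 + d(t(1, 2))) = sqrt(-248 + (7 - (-6)*1**4)) = sqrt(-248 + (7 - (-6))) = sqrt(-248 + (7 - 2*(-3))) = sqrt(-248 + (7 + 6)) = sqrt(-248 + 13) = sqrt(-235) = I*sqrt(235)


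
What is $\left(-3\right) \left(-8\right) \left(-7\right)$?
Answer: $-168$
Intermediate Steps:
$\left(-3\right) \left(-8\right) \left(-7\right) = 24 \left(-7\right) = -168$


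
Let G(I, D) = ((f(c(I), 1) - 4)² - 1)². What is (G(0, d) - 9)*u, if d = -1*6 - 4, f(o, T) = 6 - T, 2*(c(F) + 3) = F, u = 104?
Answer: -936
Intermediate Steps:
c(F) = -3 + F/2
d = -10 (d = -6 - 4 = -10)
G(I, D) = 0 (G(I, D) = (((6 - 1*1) - 4)² - 1)² = (((6 - 1) - 4)² - 1)² = ((5 - 4)² - 1)² = (1² - 1)² = (1 - 1)² = 0² = 0)
(G(0, d) - 9)*u = (0 - 9)*104 = -9*104 = -936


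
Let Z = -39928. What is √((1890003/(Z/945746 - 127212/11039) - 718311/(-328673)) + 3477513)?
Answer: √81563529931397415069814717890964023207/4960949397428564 ≈ 1820.5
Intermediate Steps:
√((1890003/(Z/945746 - 127212/11039) - 718311/(-328673)) + 3477513) = √((1890003/(-39928/945746 - 127212/11039) - 718311/(-328673)) + 3477513) = √((1890003/(-39928*1/945746 - 127212*1/11039) - 718311*(-1/328673)) + 3477513) = √((1890003/(-19964/472873 - 127212/11039) + 718311/328673) + 3477513) = √((1890003/(-60375502672/5220045047) + 718311/328673) + 3477513) = √((1890003*(-5220045047/60375502672) + 718311/328673) + 3477513) = √((-9865900798965141/60375502672 + 718311/328673) + 3477513) = √(-3242611844910569960901/19843797589714256 + 3477513) = √(65764452242689421564427/19843797589714256) = √81563529931397415069814717890964023207/4960949397428564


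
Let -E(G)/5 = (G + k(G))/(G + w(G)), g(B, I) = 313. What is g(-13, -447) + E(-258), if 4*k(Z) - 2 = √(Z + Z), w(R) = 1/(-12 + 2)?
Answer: 794978/2581 + 25*I*√129/2581 ≈ 308.01 + 0.11001*I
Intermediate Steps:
w(R) = -⅒ (w(R) = 1/(-10) = -⅒)
k(Z) = ½ + √2*√Z/4 (k(Z) = ½ + √(Z + Z)/4 = ½ + √(2*Z)/4 = ½ + (√2*√Z)/4 = ½ + √2*√Z/4)
E(G) = -5*(½ + G + √2*√G/4)/(-⅒ + G) (E(G) = -5*(G + (½ + √2*√G/4))/(G - ⅒) = -5*(½ + G + √2*√G/4)/(-⅒ + G))
g(-13, -447) + E(-258) = 313 + 25*(-2 - 4*(-258) - √2*√(-258))/(2*(-1 + 10*(-258))) = 313 + 25*(-2 + 1032 - √2*I*√258)/(2*(-1 - 2580)) = 313 + (25/2)*(-2 + 1032 - 2*I*√129)/(-2581) = 313 + (25/2)*(-1/2581)*(1030 - 2*I*√129) = 313 + (-12875/2581 + 25*I*√129/2581) = 794978/2581 + 25*I*√129/2581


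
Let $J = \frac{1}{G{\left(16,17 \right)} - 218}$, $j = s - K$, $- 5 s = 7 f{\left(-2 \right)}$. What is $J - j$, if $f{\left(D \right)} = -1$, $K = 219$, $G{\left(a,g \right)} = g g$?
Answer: $\frac{77253}{355} \approx 217.61$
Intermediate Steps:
$G{\left(a,g \right)} = g^{2}$
$s = \frac{7}{5}$ ($s = - \frac{7 \left(-1\right)}{5} = \left(- \frac{1}{5}\right) \left(-7\right) = \frac{7}{5} \approx 1.4$)
$j = - \frac{1088}{5}$ ($j = \frac{7}{5} - 219 = - \frac{1088}{5} \approx -217.6$)
$J = \frac{1}{71}$ ($J = \frac{1}{17^{2} - 218} = \frac{1}{289 - 218} = \frac{1}{71} \approx 0.014085$)
$J - j = \frac{1}{71} - - \frac{1088}{5} = \frac{1}{71} + \frac{1088}{5} = \frac{77253}{355}$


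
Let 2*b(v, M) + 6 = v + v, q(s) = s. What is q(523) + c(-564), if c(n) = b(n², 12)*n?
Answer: -179403929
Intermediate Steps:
b(v, M) = -3 + v (b(v, M) = -3 + (v + v)/2 = -3 + (2*v)/2 = -3 + v)
c(n) = n*(-3 + n²) (c(n) = (-3 + n²)*n = n*(-3 + n²))
q(523) + c(-564) = 523 - 564*(-3 + (-564)²) = 523 - 564*(-3 + 318096) = 523 - 564*318093 = 523 - 179404452 = -179403929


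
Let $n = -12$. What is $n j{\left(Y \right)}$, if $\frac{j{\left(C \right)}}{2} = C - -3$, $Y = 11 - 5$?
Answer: $-216$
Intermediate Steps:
$Y = 6$
$j{\left(C \right)} = 6 + 2 C$ ($j{\left(C \right)} = 2 \left(C - -3\right) = 2 \left(C + 3\right) = 2 \left(3 + C\right) = 6 + 2 C$)
$n j{\left(Y \right)} = - 12 \left(6 + 2 \cdot 6\right) = - 12 \left(6 + 12\right) = \left(-12\right) 18 = -216$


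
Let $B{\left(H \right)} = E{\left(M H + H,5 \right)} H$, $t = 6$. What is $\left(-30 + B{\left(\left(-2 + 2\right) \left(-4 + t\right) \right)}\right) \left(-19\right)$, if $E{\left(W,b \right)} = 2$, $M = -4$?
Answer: $570$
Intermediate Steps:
$B{\left(H \right)} = 2 H$
$\left(-30 + B{\left(\left(-2 + 2\right) \left(-4 + t\right) \right)}\right) \left(-19\right) = \left(-30 + 2 \left(-2 + 2\right) \left(-4 + 6\right)\right) \left(-19\right) = \left(-30 + 2 \cdot 0 \cdot 2\right) \left(-19\right) = \left(-30 + 2 \cdot 0\right) \left(-19\right) = \left(-30 + 0\right) \left(-19\right) = \left(-30\right) \left(-19\right) = 570$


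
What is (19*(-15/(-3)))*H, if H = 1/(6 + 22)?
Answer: 95/28 ≈ 3.3929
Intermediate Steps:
H = 1/28 ≈ 0.035714
(19*(-15/(-3)))*H = (19*(-15/(-3)))*(1/28) = (19*(-15*(-⅓)))*(1/28) = (19*5)*(1/28) = 95*(1/28) = 95/28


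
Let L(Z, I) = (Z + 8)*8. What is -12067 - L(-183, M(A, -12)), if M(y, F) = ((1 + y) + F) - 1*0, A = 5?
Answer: -10667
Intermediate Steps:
M(y, F) = 1 + F + y (M(y, F) = (1 + F + y) + 0 = 1 + F + y)
L(Z, I) = 64 + 8*Z (L(Z, I) = (8 + Z)*8 = 64 + 8*Z)
-12067 - L(-183, M(A, -12)) = -12067 - (64 + 8*(-183)) = -12067 - (64 - 1464) = -12067 - 1*(-1400) = -12067 + 1400 = -10667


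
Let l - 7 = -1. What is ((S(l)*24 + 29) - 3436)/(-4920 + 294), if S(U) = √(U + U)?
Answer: 3407/4626 - 8*√3/771 ≈ 0.71852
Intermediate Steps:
l = 6 (l = 7 - 1 = 6)
S(U) = √2*√U (S(U) = √(2*U) = √2*√U)
((S(l)*24 + 29) - 3436)/(-4920 + 294) = (((√2*√6)*24 + 29) - 3436)/(-4920 + 294) = (((2*√3)*24 + 29) - 3436)/(-4626) = ((48*√3 + 29) - 3436)*(-1/4626) = ((29 + 48*√3) - 3436)*(-1/4626) = (-3407 + 48*√3)*(-1/4626) = 3407/4626 - 8*√3/771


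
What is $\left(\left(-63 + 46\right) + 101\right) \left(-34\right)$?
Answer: $-2856$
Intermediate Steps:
$\left(\left(-63 + 46\right) + 101\right) \left(-34\right) = \left(-17 + 101\right) \left(-34\right) = 84 \left(-34\right) = -2856$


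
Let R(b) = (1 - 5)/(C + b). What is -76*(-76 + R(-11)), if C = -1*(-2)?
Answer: 51680/9 ≈ 5742.2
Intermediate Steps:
C = 2
R(b) = -4/(2 + b) (R(b) = (1 - 5)/(2 + b) = -4/(2 + b))
-76*(-76 + R(-11)) = -76*(-76 - 4/(2 - 11)) = -76*(-76 - 4/(-9)) = -76*(-76 - 4*(-⅑)) = -76*(-76 + 4/9) = -76*(-680/9) = 51680/9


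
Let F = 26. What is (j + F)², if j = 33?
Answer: 3481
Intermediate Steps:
(j + F)² = (33 + 26)² = 59² = 3481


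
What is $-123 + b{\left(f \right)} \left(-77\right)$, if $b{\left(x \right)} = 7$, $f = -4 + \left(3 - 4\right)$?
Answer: $-662$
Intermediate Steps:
$f = -5$ ($f = -4 + \left(3 - 4\right) = -4 - 1 = -5$)
$-123 + b{\left(f \right)} \left(-77\right) = -123 + 7 \left(-77\right) = -123 - 539 = -662$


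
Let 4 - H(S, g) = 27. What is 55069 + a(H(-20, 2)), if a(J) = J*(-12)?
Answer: 55345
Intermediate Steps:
H(S, g) = -23 (H(S, g) = 4 - 1*27 = 4 - 27 = -23)
a(J) = -12*J
55069 + a(H(-20, 2)) = 55069 - 12*(-23) = 55069 + 276 = 55345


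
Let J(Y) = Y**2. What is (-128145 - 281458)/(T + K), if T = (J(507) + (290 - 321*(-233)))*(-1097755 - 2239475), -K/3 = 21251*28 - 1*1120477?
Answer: 409603/1108399298013 ≈ 3.6954e-7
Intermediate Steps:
K = 1576347 (K = -3*(21251*28 - 1*1120477) = -3*(595028 - 1120477) = -3*(-525449) = 1576347)
T = -1108400874360 (T = (507**2 + (290 - 321*(-233)))*(-1097755 - 2239475) = (257049 + (290 + 74793))*(-3337230) = (257049 + 75083)*(-3337230) = 332132*(-3337230) = -1108400874360)
(-128145 - 281458)/(T + K) = (-128145 - 281458)/(-1108400874360 + 1576347) = -409603/(-1108399298013) = -409603*(-1/1108399298013) = 409603/1108399298013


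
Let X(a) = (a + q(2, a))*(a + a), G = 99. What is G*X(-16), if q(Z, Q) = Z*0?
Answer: 50688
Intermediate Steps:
q(Z, Q) = 0
X(a) = 2*a² (X(a) = (a + 0)*(a + a) = a*(2*a) = 2*a²)
G*X(-16) = 99*(2*(-16)²) = 99*(2*256) = 99*512 = 50688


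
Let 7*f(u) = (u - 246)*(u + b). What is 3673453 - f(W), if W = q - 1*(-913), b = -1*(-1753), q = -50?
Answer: 24100099/7 ≈ 3.4429e+6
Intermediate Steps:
b = 1753
W = 863 (W = -50 - 1*(-913) = -50 + 913 = 863)
f(u) = (-246 + u)*(1753 + u)/7 (f(u) = ((u - 246)*(u + 1753))/7 = ((-246 + u)*(1753 + u))/7 = (-246 + u)*(1753 + u)/7)
3673453 - f(W) = 3673453 - (-431238/7 + (1/7)*863**2 + (1507/7)*863) = 3673453 - (-431238/7 + (1/7)*744769 + 1300541/7) = 3673453 - (-431238/7 + 744769/7 + 1300541/7) = 3673453 - 1*1614072/7 = 3673453 - 1614072/7 = 24100099/7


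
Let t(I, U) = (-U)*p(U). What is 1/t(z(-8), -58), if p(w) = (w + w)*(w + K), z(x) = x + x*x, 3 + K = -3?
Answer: 1/430592 ≈ 2.3224e-6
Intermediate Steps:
K = -6 (K = -3 - 3 = -6)
z(x) = x + x²
p(w) = 2*w*(-6 + w) (p(w) = (w + w)*(w - 6) = (2*w)*(-6 + w) = 2*w*(-6 + w))
t(I, U) = -2*U²*(-6 + U) (t(I, U) = (-U)*(2*U*(-6 + U)) = -2*U²*(-6 + U))
1/t(z(-8), -58) = 1/(2*(-58)²*(6 - 1*(-58))) = 1/(2*3364*(6 + 58)) = 1/(2*3364*64) = 1/430592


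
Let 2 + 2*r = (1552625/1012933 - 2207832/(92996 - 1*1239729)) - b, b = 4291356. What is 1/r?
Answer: -2323127395778/4984681650613327881 ≈ -4.6605e-7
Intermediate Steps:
r = -4984681650613327881/2323127395778 (r = -1 + ((1552625/1012933 - 2207832/(92996 - 1*1239729)) - 1*4291356)/2 = -1 + ((1552625*(1/1012933) - 2207832/(92996 - 1239729)) - 4291356)/2 = -1 + ((1552625/1012933 - 2207832/(-1146733)) - 4291356)/2 = -1 + ((1552625/1012933 - 2207832*(-1/1146733)) - 4291356)/2 = -1 + ((1552625/1012933 + 2207832/1146733) - 4291356)/2 = -1 + (4016832215381/1161563697889 - 4291356)/2 = -1 + (½)*(-4984679327485932103/1161563697889) = -1 - 4984679327485932103/2323127395778 = -4984681650613327881/2323127395778 ≈ -2.1457e+6)
1/r = 1/(-4984681650613327881/2323127395778) = -2323127395778/4984681650613327881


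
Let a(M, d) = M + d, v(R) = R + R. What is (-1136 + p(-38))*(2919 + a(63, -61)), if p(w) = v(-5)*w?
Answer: -2208276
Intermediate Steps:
v(R) = 2*R
p(w) = -10*w (p(w) = (2*(-5))*w = -10*w)
(-1136 + p(-38))*(2919 + a(63, -61)) = (-1136 - 10*(-38))*(2919 + (63 - 61)) = (-1136 + 380)*(2919 + 2) = -756*2921 = -2208276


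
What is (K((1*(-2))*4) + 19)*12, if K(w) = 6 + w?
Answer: 204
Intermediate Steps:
(K((1*(-2))*4) + 19)*12 = ((6 + (1*(-2))*4) + 19)*12 = ((6 - 2*4) + 19)*12 = ((6 - 8) + 19)*12 = (-2 + 19)*12 = 17*12 = 204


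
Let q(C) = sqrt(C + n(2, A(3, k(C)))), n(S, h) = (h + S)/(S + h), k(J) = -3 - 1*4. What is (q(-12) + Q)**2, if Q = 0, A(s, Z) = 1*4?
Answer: -11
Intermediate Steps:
k(J) = -7 (k(J) = -3 - 4 = -7)
A(s, Z) = 4
n(S, h) = 1 (n(S, h) = (S + h)/(S + h) = 1)
q(C) = sqrt(1 + C) (q(C) = sqrt(C + 1) = sqrt(1 + C))
(q(-12) + Q)**2 = (sqrt(1 - 12) + 0)**2 = (sqrt(-11) + 0)**2 = (I*sqrt(11) + 0)**2 = (I*sqrt(11))**2 = -11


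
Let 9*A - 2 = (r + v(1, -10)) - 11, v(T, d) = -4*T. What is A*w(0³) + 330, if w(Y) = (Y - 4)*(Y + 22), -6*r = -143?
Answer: 6050/27 ≈ 224.07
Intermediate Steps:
r = 143/6 (r = -⅙*(-143) = 143/6 ≈ 23.833)
w(Y) = (-4 + Y)*(22 + Y)
A = 65/54 (A = 2/9 + ((143/6 - 4*1) - 11)/9 = 2/9 + ((143/6 - 4) - 11)/9 = 2/9 + (119/6 - 11)/9 = 2/9 + (⅑)*(53/6) = 2/9 + 53/54 = 65/54 ≈ 1.2037)
A*w(0³) + 330 = 65*(-88 + (0³)² + 18*0³)/54 + 330 = 65*(-88 + 0² + 18*0)/54 + 330 = 65*(-88 + 0 + 0)/54 + 330 = (65/54)*(-88) + 330 = -2860/27 + 330 = 6050/27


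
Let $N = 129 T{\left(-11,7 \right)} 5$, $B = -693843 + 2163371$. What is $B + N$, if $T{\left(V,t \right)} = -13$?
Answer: $1461143$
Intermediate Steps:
$B = 1469528$
$N = -8385$ ($N = 129 \left(-13\right) 5 = \left(-1677\right) 5 = -8385$)
$B + N = 1469528 - 8385 = 1461143$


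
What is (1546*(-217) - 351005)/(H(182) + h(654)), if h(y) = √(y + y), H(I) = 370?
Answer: -127000095/67796 + 686487*√327/67796 ≈ -1690.2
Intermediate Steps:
h(y) = √2*√y (h(y) = √(2*y) = √2*√y)
(1546*(-217) - 351005)/(H(182) + h(654)) = (1546*(-217) - 351005)/(370 + √2*√654) = (-335482 - 351005)/(370 + 2*√327) = -686487/(370 + 2*√327)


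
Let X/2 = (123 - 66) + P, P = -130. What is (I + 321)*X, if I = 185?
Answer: -73876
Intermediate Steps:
X = -146 (X = 2*((123 - 66) - 130) = 2*(57 - 130) = 2*(-73) = -146)
(I + 321)*X = (185 + 321)*(-146) = 506*(-146) = -73876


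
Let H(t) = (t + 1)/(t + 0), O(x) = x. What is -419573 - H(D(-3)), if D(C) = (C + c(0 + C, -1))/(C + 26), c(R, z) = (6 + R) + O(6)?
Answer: -2517467/6 ≈ -4.1958e+5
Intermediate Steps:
c(R, z) = 12 + R (c(R, z) = (6 + R) + 6 = 12 + R)
D(C) = (12 + 2*C)/(26 + C) (D(C) = (C + (12 + (0 + C)))/(C + 26) = (C + (12 + C))/(26 + C) = (12 + 2*C)/(26 + C))
H(t) = (1 + t)/t
-419573 - H(D(-3)) = -419573 - (1 + 2*(6 - 3)/(26 - 3))/(2*(6 - 3)/(26 - 3)) = -419573 - (1 + 2*3/23)/(2*3/23) = -419573 - (1 + 2*(1/23)*3)/(2*(1/23)*3) = -419573 - (1 + 6/23)/6/23 = -419573 - 23*29/(6*23) = -419573 - 1*29/6 = -419573 - 29/6 = -2517467/6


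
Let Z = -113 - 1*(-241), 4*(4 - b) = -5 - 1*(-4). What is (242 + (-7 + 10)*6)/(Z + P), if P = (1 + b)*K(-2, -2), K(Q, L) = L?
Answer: 104/47 ≈ 2.2128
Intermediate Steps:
b = 17/4 (b = 4 - (-5 - 1*(-4))/4 = 4 - (-5 + 4)/4 = 4 - 1/4*(-1) = 4 + 1/4 = 17/4 ≈ 4.2500)
Z = 128 (Z = -113 + 241 = 128)
P = -21/2 (P = (1 + 17/4)*(-2) = (21/4)*(-2) = -21/2 ≈ -10.500)
(242 + (-7 + 10)*6)/(Z + P) = (242 + (-7 + 10)*6)/(128 - 21/2) = (242 + 3*6)/(235/2) = (242 + 18)*(2/235) = 260*(2/235) = 104/47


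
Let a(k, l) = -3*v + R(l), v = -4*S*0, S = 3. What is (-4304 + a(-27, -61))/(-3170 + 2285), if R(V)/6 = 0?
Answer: 4304/885 ≈ 4.8633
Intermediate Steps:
R(V) = 0 (R(V) = 6*0 = 0)
v = 0 (v = -4*3*0 = -12*0 = 0)
a(k, l) = 0 (a(k, l) = -3*0 + 0 = 0 + 0 = 0)
(-4304 + a(-27, -61))/(-3170 + 2285) = (-4304 + 0)/(-3170 + 2285) = -4304/(-885) = -4304*(-1/885) = 4304/885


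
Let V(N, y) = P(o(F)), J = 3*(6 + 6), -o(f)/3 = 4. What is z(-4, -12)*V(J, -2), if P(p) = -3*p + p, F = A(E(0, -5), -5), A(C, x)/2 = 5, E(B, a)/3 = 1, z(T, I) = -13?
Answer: -312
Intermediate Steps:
E(B, a) = 3 (E(B, a) = 3*1 = 3)
A(C, x) = 10 (A(C, x) = 2*5 = 10)
F = 10
o(f) = -12 (o(f) = -3*4 = -12)
J = 36 (J = 3*12 = 36)
P(p) = -2*p
V(N, y) = 24 (V(N, y) = -2*(-12) = 24)
z(-4, -12)*V(J, -2) = -13*24 = -312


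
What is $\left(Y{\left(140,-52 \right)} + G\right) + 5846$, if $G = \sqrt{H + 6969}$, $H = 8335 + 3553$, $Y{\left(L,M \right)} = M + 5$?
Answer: $5799 + \sqrt{18857} \approx 5936.3$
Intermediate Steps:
$Y{\left(L,M \right)} = 5 + M$
$H = 11888$
$G = \sqrt{18857}$ ($G = \sqrt{11888 + 6969} = \sqrt{18857} \approx 137.32$)
$\left(Y{\left(140,-52 \right)} + G\right) + 5846 = \left(\left(5 - 52\right) + \sqrt{18857}\right) + 5846 = \left(-47 + \sqrt{18857}\right) + 5846 = 5799 + \sqrt{18857}$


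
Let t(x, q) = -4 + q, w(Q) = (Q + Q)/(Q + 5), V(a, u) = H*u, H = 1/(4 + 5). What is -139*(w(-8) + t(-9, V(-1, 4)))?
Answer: -2224/9 ≈ -247.11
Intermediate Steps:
H = ⅑ (H = 1/9 = ⅑ ≈ 0.11111)
V(a, u) = u/9
w(Q) = 2*Q/(5 + Q) (w(Q) = (2*Q)/(5 + Q) = 2*Q/(5 + Q))
-139*(w(-8) + t(-9, V(-1, 4))) = -139*(2*(-8)/(5 - 8) + (-4 + (⅑)*4)) = -139*(2*(-8)/(-3) + (-4 + 4/9)) = -139*(2*(-8)*(-⅓) - 32/9) = -139*(16/3 - 32/9) = -139*16/9 = -2224/9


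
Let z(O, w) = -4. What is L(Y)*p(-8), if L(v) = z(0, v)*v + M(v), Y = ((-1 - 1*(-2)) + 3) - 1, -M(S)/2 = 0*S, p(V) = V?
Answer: 96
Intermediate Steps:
M(S) = 0 (M(S) = -0*S = -2*0 = 0)
Y = 3 (Y = ((-1 + 2) + 3) - 1 = (1 + 3) - 1 = 4 - 1 = 3)
L(v) = -4*v (L(v) = -4*v + 0 = -4*v)
L(Y)*p(-8) = -4*3*(-8) = -12*(-8) = 96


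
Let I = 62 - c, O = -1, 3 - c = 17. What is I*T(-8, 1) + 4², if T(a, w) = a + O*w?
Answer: -668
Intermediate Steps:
c = -14 (c = 3 - 1*17 = 3 - 17 = -14)
I = 76 (I = 62 - 1*(-14) = 62 + 14 = 76)
T(a, w) = a - w
I*T(-8, 1) + 4² = 76*(-8 - 1*1) + 4² = 76*(-8 - 1) + 16 = 76*(-9) + 16 = -684 + 16 = -668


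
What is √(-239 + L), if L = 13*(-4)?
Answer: I*√291 ≈ 17.059*I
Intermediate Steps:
L = -52
√(-239 + L) = √(-239 - 52) = √(-291) = I*√291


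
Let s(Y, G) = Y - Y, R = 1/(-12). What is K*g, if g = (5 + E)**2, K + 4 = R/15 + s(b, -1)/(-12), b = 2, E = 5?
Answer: -3605/9 ≈ -400.56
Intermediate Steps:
R = -1/12 ≈ -0.083333
s(Y, G) = 0
K = -721/180 (K = -4 + (-1/12/15 + 0/(-12)) = -4 + (-1/12*1/15 + 0*(-1/12)) = -4 + (-1/180 + 0) = -4 - 1/180 = -721/180 ≈ -4.0056)
g = 100 (g = (5 + 5)**2 = 10**2 = 100)
K*g = -721/180*100 = -3605/9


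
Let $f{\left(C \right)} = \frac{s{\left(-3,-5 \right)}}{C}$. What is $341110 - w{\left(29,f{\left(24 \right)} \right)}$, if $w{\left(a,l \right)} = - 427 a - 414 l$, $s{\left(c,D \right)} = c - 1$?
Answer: $353424$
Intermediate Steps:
$s{\left(c,D \right)} = -1 + c$ ($s{\left(c,D \right)} = c - 1 = -1 + c$)
$f{\left(C \right)} = - \frac{4}{C}$ ($f{\left(C \right)} = \frac{-1 - 3}{C} = - \frac{4}{C}$)
$341110 - w{\left(29,f{\left(24 \right)} \right)} = 341110 - \left(\left(-427\right) 29 - 414 \left(- \frac{4}{24}\right)\right) = 341110 - \left(-12383 - 414 \left(\left(-4\right) \frac{1}{24}\right)\right) = 341110 - \left(-12383 - -69\right) = 341110 - \left(-12383 + 69\right) = 341110 - -12314 = 341110 + 12314 = 353424$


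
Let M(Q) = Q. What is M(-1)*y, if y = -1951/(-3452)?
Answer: -1951/3452 ≈ -0.56518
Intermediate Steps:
y = 1951/3452 (y = -1951*(-1/3452) = 1951/3452 ≈ 0.56518)
M(-1)*y = -1*1951/3452 = -1951/3452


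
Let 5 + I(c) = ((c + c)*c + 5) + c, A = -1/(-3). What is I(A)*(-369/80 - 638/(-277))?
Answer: -51173/39888 ≈ -1.2829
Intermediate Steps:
A = ⅓ (A = -1*(-⅓) = ⅓ ≈ 0.33333)
I(c) = c + 2*c² (I(c) = -5 + (((c + c)*c + 5) + c) = -5 + (((2*c)*c + 5) + c) = -5 + ((2*c² + 5) + c) = -5 + ((5 + 2*c²) + c) = -5 + (5 + c + 2*c²) = c + 2*c²)
I(A)*(-369/80 - 638/(-277)) = ((1 + 2*(⅓))/3)*(-369/80 - 638/(-277)) = ((1 + ⅔)/3)*(-369*1/80 - 638*(-1/277)) = ((⅓)*(5/3))*(-369/80 + 638/277) = (5/9)*(-51173/22160) = -51173/39888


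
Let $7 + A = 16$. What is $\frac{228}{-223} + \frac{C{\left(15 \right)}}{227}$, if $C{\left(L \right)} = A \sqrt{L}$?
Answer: $- \frac{228}{223} + \frac{9 \sqrt{15}}{227} \approx -0.86887$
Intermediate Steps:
$A = 9$ ($A = -7 + 16 = 9$)
$C{\left(L \right)} = 9 \sqrt{L}$
$\frac{228}{-223} + \frac{C{\left(15 \right)}}{227} = \frac{228}{-223} + \frac{9 \sqrt{15}}{227} = 228 \left(- \frac{1}{223}\right) + 9 \sqrt{15} \cdot \frac{1}{227} = - \frac{228}{223} + \frac{9 \sqrt{15}}{227}$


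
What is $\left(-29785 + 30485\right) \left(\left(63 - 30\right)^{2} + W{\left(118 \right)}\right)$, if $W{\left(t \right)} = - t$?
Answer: $679700$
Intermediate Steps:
$\left(-29785 + 30485\right) \left(\left(63 - 30\right)^{2} + W{\left(118 \right)}\right) = \left(-29785 + 30485\right) \left(\left(63 - 30\right)^{2} - 118\right) = 700 \left(33^{2} - 118\right) = 700 \left(1089 - 118\right) = 700 \cdot 971 = 679700$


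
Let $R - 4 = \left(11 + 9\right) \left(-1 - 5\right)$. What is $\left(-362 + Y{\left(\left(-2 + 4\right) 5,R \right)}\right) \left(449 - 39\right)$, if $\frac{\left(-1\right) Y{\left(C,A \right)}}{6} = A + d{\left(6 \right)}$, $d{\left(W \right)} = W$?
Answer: $122180$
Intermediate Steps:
$R = -116$ ($R = 4 + \left(11 + 9\right) \left(-1 - 5\right) = 4 + 20 \left(-6\right) = 4 - 120 = -116$)
$Y{\left(C,A \right)} = -36 - 6 A$ ($Y{\left(C,A \right)} = - 6 \left(A + 6\right) = - 6 \left(6 + A\right) = -36 - 6 A$)
$\left(-362 + Y{\left(\left(-2 + 4\right) 5,R \right)}\right) \left(449 - 39\right) = \left(-362 - -660\right) \left(449 - 39\right) = \left(-362 + \left(-36 + 696\right)\right) 410 = \left(-362 + 660\right) 410 = 298 \cdot 410 = 122180$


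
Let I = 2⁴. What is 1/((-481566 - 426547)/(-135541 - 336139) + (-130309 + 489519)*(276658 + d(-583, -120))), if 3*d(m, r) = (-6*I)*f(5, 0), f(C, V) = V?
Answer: 471680/46874766063410513 ≈ 1.0063e-11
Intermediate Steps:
I = 16
d(m, r) = 0 (d(m, r) = (-6*16*0)/3 = (-96*0)/3 = (⅓)*0 = 0)
1/((-481566 - 426547)/(-135541 - 336139) + (-130309 + 489519)*(276658 + d(-583, -120))) = 1/((-481566 - 426547)/(-135541 - 336139) + (-130309 + 489519)*(276658 + 0)) = 1/(-908113/(-471680) + 359210*276658) = 1/(-908113*(-1/471680) + 99378320180) = 1/(908113/471680 + 99378320180) = 1/(46874766063410513/471680) = 471680/46874766063410513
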